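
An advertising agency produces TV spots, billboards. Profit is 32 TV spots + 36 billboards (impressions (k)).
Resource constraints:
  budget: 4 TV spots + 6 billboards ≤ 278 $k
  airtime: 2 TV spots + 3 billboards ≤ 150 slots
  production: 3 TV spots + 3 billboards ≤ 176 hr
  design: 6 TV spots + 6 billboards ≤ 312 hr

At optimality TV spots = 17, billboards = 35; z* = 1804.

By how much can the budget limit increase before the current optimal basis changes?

Binding constraints: budget, design. The basis is B = [[4,6],[6,6]] with det -12.
Per unit increase in budget, x* moves by d = (-0.5, 0.5).
The basis stays optimal until airtime becomes binding; allowable increase = 22 $k.

22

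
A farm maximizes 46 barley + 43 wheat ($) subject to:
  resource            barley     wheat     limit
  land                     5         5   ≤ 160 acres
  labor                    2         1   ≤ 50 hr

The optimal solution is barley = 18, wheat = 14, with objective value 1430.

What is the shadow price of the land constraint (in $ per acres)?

Check each constraint at x*: land 160/160 (tight); labor 50/50 (tight).
From A_Bᵀ y = c: 5·y_land + 2·y_labor = 46; 5·y_land + 1·y_labor = 43.
Solving: y_land = 8, y_labor = 3.
Shadow price of land = 8.

8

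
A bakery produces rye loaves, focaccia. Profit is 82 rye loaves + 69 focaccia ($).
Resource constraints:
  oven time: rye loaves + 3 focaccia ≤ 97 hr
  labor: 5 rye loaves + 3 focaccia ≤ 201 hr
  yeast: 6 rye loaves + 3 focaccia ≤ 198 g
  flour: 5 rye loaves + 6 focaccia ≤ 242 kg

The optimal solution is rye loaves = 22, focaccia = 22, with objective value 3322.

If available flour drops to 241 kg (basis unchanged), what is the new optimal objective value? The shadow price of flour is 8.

3314

Δb = -1, so new z* = 3322 + (8)·(-1) = 3322 − 8 = 3314.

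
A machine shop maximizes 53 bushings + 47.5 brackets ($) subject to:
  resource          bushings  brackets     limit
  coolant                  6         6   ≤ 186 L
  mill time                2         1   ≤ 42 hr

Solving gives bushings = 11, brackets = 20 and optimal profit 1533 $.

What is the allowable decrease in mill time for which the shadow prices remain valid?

11

Binding constraints: coolant, mill time. The basis is B = [[6,6],[2,1]] with det -6.
Per unit decrease in mill time, x* moves by d = (-1, 1).
The basis stays optimal until bushings reaches 0; allowable decrease = 11 hr.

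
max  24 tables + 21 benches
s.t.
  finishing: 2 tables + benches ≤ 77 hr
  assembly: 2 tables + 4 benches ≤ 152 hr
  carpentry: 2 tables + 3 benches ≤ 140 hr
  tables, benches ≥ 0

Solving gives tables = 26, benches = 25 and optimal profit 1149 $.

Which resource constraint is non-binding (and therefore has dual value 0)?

carpentry

finishing: 77/77 (binding)
assembly: 152/152 (binding)
carpentry: 127/140 (slack 13)
By complementary slackness, a constraint with positive slack has shadow price 0 → carpentry.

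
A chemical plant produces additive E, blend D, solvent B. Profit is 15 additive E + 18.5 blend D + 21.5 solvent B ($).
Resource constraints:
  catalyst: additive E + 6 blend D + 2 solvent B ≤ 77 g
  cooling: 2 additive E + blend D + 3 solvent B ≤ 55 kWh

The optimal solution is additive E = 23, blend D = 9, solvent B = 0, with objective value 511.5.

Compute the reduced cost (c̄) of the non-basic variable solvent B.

-2

Both catalyst and cooling are binding at x*.
The binding rows give the dual system: 1·y_catalyst + 2·y_cooling = 15 and 6·y_catalyst + 1·y_cooling = 18.5.
Solving: y_catalyst = 2, y_cooling = 6.5.
Reduced cost of solvent B: c₃ − yᵀa₃ = 21.5 − (2·2 + 6.5·3) = 21.5 − 23.5 = -2.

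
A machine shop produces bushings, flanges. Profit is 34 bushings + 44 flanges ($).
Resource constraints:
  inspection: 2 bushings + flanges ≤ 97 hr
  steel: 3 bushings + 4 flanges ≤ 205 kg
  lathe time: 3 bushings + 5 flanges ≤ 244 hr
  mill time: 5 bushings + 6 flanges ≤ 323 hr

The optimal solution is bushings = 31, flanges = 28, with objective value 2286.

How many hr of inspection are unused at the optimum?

7

inspection used = 2·31 + 1·28 = 90; slack = 97 − 90 = 7.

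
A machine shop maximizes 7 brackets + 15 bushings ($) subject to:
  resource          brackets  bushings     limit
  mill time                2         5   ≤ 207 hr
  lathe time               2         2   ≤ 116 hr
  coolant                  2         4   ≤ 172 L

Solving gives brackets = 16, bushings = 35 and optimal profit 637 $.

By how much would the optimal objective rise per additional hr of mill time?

1

Binding: mill time and coolant. Non-binding: lathe time (14 unused).
Since lathe time is not tight, its dual is 0.
Dual feasibility on the basic columns requires 2·y_mill time + 2·y_coolant = 7, 5·y_mill time + 4·y_coolant = 15.
This yields shadow prices y_mill time = 1, y_coolant = 2.5.
Shadow price of mill time = 1.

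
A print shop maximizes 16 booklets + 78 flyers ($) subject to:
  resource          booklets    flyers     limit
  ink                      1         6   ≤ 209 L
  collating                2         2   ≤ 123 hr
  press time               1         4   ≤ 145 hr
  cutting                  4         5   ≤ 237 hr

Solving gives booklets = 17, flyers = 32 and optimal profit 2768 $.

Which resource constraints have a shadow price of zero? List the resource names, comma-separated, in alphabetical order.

ink: 209/209 (binding)
collating: 98/123 (slack 25)
press time: 145/145 (binding)
cutting: 228/237 (slack 9)
By complementary slackness, a constraint with positive slack has shadow price 0 → collating, cutting.

collating, cutting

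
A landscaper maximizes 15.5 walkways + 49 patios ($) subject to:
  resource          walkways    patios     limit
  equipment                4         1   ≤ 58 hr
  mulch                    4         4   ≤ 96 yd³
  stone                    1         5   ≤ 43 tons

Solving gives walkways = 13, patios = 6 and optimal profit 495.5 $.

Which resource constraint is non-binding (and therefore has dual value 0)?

mulch

equipment: 58/58 (binding)
mulch: 76/96 (slack 20)
stone: 43/43 (binding)
By complementary slackness, a constraint with positive slack has shadow price 0 → mulch.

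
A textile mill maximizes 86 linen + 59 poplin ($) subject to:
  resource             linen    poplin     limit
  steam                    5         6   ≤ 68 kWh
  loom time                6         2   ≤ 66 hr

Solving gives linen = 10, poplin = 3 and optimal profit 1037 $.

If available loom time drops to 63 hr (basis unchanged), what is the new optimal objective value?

At the optimum: steam uses 68 of 68 (binding); loom time uses 66 of 66 (binding).
From A_Bᵀ y = c: 5·y_steam + 6·y_loom time = 86; 6·y_steam + 2·y_loom time = 59.
Solving: y_steam = 7, y_loom time = 8.5.
Δz = y_loom time·Δb = 8.5 × (-3) = -25.5, so new z* = 1037 − 25.5 = 1011.5.

1011.5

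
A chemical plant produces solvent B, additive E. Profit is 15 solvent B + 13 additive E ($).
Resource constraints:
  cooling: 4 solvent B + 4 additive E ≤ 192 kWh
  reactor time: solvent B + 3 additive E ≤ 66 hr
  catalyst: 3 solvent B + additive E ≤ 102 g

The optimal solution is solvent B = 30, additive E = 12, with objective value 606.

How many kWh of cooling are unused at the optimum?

24

cooling used = 4·30 + 4·12 = 168; slack = 192 − 168 = 24.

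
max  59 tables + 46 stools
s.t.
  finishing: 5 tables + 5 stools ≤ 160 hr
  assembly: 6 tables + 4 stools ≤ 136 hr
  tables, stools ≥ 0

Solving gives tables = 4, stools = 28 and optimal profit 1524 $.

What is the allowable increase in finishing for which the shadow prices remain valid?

Binding constraints: finishing, assembly. The basis is B = [[5,5],[6,4]] with det -10.
Per unit increase in finishing, x* moves by d = (-0.4, 0.6).
The basis stays optimal until tables reaches 0; allowable increase = 10 hr.

10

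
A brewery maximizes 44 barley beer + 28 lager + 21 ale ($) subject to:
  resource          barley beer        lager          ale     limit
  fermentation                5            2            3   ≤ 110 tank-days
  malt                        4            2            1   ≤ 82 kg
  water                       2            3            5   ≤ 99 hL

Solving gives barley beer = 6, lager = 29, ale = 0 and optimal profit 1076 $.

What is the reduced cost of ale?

Check each constraint at x*: fermentation 88/110 (slack 22); malt 82/82 (tight); water 99/99 (tight).
By complementary slackness, y = 0 for the non-binding constraint.
The binding rows give the dual system: 4·y_malt + 2·y_water = 44 and 2·y_malt + 3·y_water = 28.
→ y_malt = 9.5 and y_water = 3.
Reduced cost of ale: c₃ − yᵀa₃ = 21 − (9.5·1 + 3·5) = 21 − 24.5 = -3.5.

-3.5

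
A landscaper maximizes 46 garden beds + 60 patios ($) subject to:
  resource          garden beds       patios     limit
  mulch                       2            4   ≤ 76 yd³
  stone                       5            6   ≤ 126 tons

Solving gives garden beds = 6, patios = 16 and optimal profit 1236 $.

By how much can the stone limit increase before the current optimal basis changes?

64

Binding constraints: mulch, stone. The basis is B = [[2,4],[5,6]] with det -8.
Per unit increase in stone, x* moves by d = (0.5, -0.25).
The basis stays optimal until patios reaches 0; allowable increase = 64 tons.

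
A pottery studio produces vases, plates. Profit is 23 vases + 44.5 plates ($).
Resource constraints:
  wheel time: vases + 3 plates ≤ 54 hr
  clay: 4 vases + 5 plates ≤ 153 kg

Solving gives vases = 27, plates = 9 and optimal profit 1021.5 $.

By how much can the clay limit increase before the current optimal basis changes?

Binding constraints: wheel time, clay. The basis is B = [[1,3],[4,5]] with det -7.
Per unit increase in clay, x* moves by d = (0.4286, -0.1429).
The basis stays optimal until plates reaches 0; allowable increase = 63 kg.

63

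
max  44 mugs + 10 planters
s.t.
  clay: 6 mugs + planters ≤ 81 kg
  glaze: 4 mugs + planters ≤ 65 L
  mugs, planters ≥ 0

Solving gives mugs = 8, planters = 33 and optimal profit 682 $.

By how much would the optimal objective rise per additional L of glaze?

Check each constraint at x*: clay 81/81 (tight); glaze 65/65 (tight).
Dual feasibility on the basic columns requires 6·y_clay + 4·y_glaze = 44, 1·y_clay + 1·y_glaze = 10.
→ y_clay = 2 and y_glaze = 8.
Shadow price of glaze = 8.

8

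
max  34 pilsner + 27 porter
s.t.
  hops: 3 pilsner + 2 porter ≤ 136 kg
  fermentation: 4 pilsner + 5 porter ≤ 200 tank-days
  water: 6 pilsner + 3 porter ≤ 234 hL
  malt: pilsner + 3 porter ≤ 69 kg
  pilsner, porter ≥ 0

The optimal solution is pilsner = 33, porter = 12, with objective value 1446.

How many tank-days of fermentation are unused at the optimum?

fermentation used = 4·33 + 5·12 = 192; slack = 200 − 192 = 8.

8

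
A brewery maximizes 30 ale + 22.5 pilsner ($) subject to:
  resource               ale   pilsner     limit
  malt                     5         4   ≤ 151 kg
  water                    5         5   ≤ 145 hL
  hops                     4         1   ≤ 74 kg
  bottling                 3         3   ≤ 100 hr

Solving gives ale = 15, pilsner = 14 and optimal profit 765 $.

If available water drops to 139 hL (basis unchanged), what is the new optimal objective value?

At the optimum: malt uses 131 of 151 (slack = 20); water uses 145 of 145 (binding); hops uses 74 of 74 (binding); bottling uses 87 of 100 (slack = 13).
By complementary slackness, y = 0 for the non-binding constraints.
The binding rows give the dual system: 5·y_water + 4·y_hops = 30 and 5·y_water + 1·y_hops = 22.5.
Solving: y_water = 4, y_hops = 2.5.
Δz = y_water·Δb = 4 × (-6) = -24, so new z* = 765 − 24 = 741.

741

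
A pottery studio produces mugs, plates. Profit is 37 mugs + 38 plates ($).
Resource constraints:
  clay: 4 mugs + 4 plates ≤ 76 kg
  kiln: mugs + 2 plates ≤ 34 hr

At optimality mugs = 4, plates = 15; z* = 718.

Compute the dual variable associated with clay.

Check each constraint at x*: clay 76/76 (tight); kiln 34/34 (tight).
The binding rows give the dual system: 4·y_clay + 1·y_kiln = 37 and 4·y_clay + 2·y_kiln = 38.
This yields shadow prices y_clay = 9, y_kiln = 1.
Shadow price of clay = 9.

9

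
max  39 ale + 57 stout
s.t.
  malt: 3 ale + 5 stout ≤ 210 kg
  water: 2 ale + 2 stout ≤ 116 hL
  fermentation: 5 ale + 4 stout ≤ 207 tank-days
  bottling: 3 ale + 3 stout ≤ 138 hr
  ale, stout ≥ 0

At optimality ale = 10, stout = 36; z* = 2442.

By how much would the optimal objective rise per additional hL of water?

0

At the optimum: malt uses 210 of 210 (binding); water uses 92 of 116 (slack = 24); fermentation uses 194 of 207 (slack = 13); bottling uses 138 of 138 (binding).
Since water, fermentation are not tight, their duals are 0.
From A_Bᵀ y = c: 3·y_malt + 3·y_bottling = 39; 5·y_malt + 3·y_bottling = 57.
→ y_malt = 9 and y_bottling = 4.
Shadow price of water = 0.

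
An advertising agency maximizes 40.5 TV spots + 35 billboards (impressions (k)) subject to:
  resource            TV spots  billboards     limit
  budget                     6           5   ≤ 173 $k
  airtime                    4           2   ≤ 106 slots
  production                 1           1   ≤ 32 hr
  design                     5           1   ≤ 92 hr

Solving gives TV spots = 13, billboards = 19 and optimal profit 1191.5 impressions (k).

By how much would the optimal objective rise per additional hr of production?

At the optimum: budget uses 173 of 173 (binding); airtime uses 90 of 106 (slack = 16); production uses 32 of 32 (binding); design uses 84 of 92 (slack = 8).
Since airtime, design are not tight, their duals are 0.
Dual feasibility on the basic columns requires 6·y_budget + 1·y_production = 40.5, 5·y_budget + 1·y_production = 35.
This yields shadow prices y_budget = 5.5, y_production = 7.5.
Shadow price of production = 7.5.

7.5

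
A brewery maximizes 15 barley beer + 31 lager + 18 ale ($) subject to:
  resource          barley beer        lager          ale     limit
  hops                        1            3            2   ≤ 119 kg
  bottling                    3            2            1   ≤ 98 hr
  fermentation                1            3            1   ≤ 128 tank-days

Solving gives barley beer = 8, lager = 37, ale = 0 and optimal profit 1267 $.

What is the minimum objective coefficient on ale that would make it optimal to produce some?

20

At the optimum: hops uses 119 of 119 (binding); bottling uses 98 of 98 (binding); fermentation uses 119 of 128 (slack = 9).
Slack constraints have shadow price 0 (complementary slackness).
Dual feasibility on the basic columns requires 1·y_hops + 3·y_bottling = 15, 3·y_hops + 2·y_bottling = 31.
Solving: y_hops = 9, y_bottling = 2.
ale enters the basis when its profit ≥ yᵀa₃ = 9·2 + 2·1 = 20.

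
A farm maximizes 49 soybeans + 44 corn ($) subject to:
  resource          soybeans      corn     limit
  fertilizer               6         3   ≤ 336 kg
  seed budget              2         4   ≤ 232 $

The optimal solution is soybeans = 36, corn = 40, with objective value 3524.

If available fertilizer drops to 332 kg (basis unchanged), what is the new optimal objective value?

At the optimum: fertilizer uses 336 of 336 (binding); seed budget uses 232 of 232 (binding).
The binding rows give the dual system: 6·y_fertilizer + 2·y_seed budget = 49 and 3·y_fertilizer + 4·y_seed budget = 44.
→ y_fertilizer = 6 and y_seed budget = 6.5.
Δz = y_fertilizer·Δb = 6 × (-4) = -24, so new z* = 3524 − 24 = 3500.

3500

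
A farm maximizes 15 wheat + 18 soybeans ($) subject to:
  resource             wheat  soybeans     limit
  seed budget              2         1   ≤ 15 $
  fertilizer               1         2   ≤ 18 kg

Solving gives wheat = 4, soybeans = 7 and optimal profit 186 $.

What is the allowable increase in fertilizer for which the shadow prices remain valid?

Binding constraints: seed budget, fertilizer. The basis is B = [[2,1],[1,2]] with det 3.
Per unit increase in fertilizer, x* moves by d = (-0.3333, 0.6667).
The basis stays optimal until wheat reaches 0; allowable increase = 12 kg.

12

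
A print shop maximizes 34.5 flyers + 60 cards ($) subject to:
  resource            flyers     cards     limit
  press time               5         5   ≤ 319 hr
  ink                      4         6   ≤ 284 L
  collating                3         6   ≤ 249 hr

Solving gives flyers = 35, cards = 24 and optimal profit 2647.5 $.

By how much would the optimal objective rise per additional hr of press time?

At the optimum: press time uses 295 of 319 (slack = 24); ink uses 284 of 284 (binding); collating uses 249 of 249 (binding).
By complementary slackness, y = 0 for the non-binding constraint.
The binding rows give the dual system: 4·y_ink + 3·y_collating = 34.5 and 6·y_ink + 6·y_collating = 60.
This yields shadow prices y_ink = 4.5, y_collating = 5.5.
Shadow price of press time = 0.

0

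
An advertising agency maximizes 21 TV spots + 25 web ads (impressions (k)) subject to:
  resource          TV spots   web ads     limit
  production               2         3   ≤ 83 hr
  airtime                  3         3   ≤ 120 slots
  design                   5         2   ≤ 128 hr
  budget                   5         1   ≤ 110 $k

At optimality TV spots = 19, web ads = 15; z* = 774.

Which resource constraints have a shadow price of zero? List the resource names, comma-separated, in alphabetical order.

airtime, design

production: 83/83 (binding)
airtime: 102/120 (slack 18)
design: 125/128 (slack 3)
budget: 110/110 (binding)
By complementary slackness, a constraint with positive slack has shadow price 0 → airtime, design.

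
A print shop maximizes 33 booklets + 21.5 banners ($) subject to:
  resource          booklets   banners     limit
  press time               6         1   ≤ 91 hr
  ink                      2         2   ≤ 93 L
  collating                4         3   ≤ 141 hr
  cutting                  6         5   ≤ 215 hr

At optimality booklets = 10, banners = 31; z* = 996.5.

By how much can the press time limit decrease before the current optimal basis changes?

48

Binding constraints: press time, cutting. The basis is B = [[6,1],[6,5]] with det 24.
Per unit decrease in press time, x* moves by d = (-0.2083, 0.25).
The basis stays optimal until booklets reaches 0; allowable decrease = 48 hr.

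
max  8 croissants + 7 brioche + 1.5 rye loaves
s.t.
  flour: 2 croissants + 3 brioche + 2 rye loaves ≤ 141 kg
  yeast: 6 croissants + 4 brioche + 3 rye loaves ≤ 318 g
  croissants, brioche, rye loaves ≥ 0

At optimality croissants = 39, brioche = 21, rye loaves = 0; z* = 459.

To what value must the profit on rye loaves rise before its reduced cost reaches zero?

5

Check each constraint at x*: flour 141/141 (tight); yeast 318/318 (tight).
Dual feasibility on the basic columns requires 2·y_flour + 6·y_yeast = 8, 3·y_flour + 4·y_yeast = 7.
→ y_flour = 1 and y_yeast = 1.
rye loaves enters the basis when its profit ≥ yᵀa₃ = 1·2 + 1·3 = 5.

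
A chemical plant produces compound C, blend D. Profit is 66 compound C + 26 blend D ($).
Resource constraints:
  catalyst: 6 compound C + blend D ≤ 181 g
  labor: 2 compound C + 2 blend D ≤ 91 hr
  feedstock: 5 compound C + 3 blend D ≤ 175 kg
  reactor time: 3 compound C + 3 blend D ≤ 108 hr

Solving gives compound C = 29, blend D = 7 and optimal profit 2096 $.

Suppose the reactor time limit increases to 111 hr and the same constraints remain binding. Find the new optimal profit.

2114

Binding: catalyst and reactor time. Non-binding: labor (19 unused), feedstock (9 unused).
Since labor, feedstock are not tight, their duals are 0.
From A_Bᵀ y = c: 6·y_catalyst + 3·y_reactor time = 66; 1·y_catalyst + 3·y_reactor time = 26.
This yields shadow prices y_catalyst = 8, y_reactor time = 6.
Δz = y_reactor time·Δb = 6 × (3) = 18, so new z* = 2096 + 18 = 2114.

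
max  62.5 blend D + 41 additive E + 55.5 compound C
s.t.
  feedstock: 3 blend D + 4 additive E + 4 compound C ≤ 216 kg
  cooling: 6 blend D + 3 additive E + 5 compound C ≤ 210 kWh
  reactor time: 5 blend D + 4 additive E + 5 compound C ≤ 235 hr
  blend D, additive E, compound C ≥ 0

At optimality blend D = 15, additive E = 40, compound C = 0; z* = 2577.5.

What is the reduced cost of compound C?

-2

Binding: cooling and reactor time. Non-binding: feedstock (11 unused).
By complementary slackness, y = 0 for the non-binding constraint.
Dual feasibility on the basic columns requires 6·y_cooling + 5·y_reactor time = 62.5, 3·y_cooling + 4·y_reactor time = 41.
This yields shadow prices y_cooling = 5, y_reactor time = 6.5.
Reduced cost of compound C: c₃ − yᵀa₃ = 55.5 − (5·5 + 6.5·5) = 55.5 − 57.5 = -2.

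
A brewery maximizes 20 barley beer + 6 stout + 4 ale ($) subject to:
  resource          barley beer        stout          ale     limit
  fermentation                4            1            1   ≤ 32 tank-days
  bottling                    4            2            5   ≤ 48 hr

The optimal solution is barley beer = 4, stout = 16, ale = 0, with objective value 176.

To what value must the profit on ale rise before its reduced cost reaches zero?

Both fermentation and bottling are binding at x*.
From A_Bᵀ y = c: 4·y_fermentation + 4·y_bottling = 20; 1·y_fermentation + 2·y_bottling = 6.
Solving: y_fermentation = 4, y_bottling = 1.
ale enters the basis when its profit ≥ yᵀa₃ = 4·1 + 1·5 = 9.

9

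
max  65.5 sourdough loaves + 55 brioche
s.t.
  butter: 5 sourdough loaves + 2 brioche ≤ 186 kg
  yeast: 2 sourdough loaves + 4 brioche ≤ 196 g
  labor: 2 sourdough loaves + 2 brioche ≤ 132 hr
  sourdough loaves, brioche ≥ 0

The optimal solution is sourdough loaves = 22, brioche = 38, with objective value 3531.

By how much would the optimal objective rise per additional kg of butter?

9.5

Binding: butter and yeast. Non-binding: labor (12 unused).
By complementary slackness, y = 0 for the non-binding constraint.
The binding rows give the dual system: 5·y_butter + 2·y_yeast = 65.5 and 2·y_butter + 4·y_yeast = 55.
Solving: y_butter = 9.5, y_yeast = 9.
Shadow price of butter = 9.5.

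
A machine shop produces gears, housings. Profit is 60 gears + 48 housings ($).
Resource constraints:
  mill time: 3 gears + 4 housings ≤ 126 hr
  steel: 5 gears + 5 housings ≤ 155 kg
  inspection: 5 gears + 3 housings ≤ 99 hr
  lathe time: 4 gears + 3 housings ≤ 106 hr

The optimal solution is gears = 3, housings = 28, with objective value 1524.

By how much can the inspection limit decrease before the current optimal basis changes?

6

Binding constraints: steel, inspection. The basis is B = [[5,5],[5,3]] with det -10.
Per unit decrease in inspection, x* moves by d = (-0.5, 0.5).
The basis stays optimal until gears reaches 0; allowable decrease = 6 hr.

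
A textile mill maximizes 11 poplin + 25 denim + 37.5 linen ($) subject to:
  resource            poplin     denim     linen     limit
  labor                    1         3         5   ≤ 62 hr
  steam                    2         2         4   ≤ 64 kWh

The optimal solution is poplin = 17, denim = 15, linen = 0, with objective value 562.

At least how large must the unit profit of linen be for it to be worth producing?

Both labor and steam are binding at x*.
From A_Bᵀ y = c: 1·y_labor + 2·y_steam = 11; 3·y_labor + 2·y_steam = 25.
Solving: y_labor = 7, y_steam = 2.
linen enters the basis when its profit ≥ yᵀa₃ = 7·5 + 2·4 = 43.

43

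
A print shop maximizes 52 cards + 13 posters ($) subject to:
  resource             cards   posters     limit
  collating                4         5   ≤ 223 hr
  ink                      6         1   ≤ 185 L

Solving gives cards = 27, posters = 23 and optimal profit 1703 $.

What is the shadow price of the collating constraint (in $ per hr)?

1

Check each constraint at x*: collating 223/223 (tight); ink 185/185 (tight).
The binding rows give the dual system: 4·y_collating + 6·y_ink = 52 and 5·y_collating + 1·y_ink = 13.
This yields shadow prices y_collating = 1, y_ink = 8.
Shadow price of collating = 1.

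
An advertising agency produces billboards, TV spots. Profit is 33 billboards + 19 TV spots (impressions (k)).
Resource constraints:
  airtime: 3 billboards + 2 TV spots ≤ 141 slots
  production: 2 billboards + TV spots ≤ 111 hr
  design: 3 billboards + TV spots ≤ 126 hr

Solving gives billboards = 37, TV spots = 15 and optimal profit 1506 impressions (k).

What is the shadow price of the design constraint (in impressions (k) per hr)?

At the optimum: airtime uses 141 of 141 (binding); production uses 89 of 111 (slack = 22); design uses 126 of 126 (binding).
Slack constraints have shadow price 0 (complementary slackness).
Dual feasibility on the basic columns requires 3·y_airtime + 3·y_design = 33, 2·y_airtime + 1·y_design = 19.
Solving: y_airtime = 8, y_design = 3.
Shadow price of design = 3.

3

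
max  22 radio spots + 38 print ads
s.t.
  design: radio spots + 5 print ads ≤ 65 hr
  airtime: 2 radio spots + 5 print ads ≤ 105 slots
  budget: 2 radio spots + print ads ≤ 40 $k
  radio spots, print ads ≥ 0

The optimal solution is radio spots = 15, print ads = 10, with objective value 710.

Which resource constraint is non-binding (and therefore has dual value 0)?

airtime

design: 65/65 (binding)
airtime: 80/105 (slack 25)
budget: 40/40 (binding)
By complementary slackness, a constraint with positive slack has shadow price 0 → airtime.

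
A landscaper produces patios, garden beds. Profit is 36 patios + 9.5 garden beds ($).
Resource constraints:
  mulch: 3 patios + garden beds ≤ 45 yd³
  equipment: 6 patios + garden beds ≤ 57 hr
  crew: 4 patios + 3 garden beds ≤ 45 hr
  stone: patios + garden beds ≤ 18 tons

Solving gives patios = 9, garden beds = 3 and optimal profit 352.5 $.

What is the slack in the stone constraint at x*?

stone used = 1·9 + 1·3 = 12; slack = 18 − 12 = 6.

6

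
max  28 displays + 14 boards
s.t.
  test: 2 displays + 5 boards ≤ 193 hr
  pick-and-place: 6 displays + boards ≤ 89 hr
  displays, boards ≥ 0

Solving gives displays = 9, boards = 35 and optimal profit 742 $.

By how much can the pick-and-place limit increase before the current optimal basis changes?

Binding constraints: test, pick-and-place. The basis is B = [[2,5],[6,1]] with det -28.
Per unit increase in pick-and-place, x* moves by d = (0.1786, -0.0714).
The basis stays optimal until boards reaches 0; allowable increase = 490 hr.

490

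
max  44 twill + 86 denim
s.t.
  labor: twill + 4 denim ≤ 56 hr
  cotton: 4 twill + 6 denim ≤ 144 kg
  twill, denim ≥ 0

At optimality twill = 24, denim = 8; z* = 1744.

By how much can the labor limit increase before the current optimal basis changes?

Binding constraints: labor, cotton. The basis is B = [[1,4],[4,6]] with det -10.
Per unit increase in labor, x* moves by d = (-0.6, 0.4).
The basis stays optimal until twill reaches 0; allowable increase = 40 hr.

40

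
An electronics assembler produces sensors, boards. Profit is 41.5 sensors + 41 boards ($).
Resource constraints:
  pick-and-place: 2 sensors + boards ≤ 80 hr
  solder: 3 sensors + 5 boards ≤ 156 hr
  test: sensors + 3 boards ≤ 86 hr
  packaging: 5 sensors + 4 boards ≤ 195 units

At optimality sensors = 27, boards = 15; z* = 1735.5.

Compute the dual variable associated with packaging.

6.5

Check each constraint at x*: pick-and-place 69/80 (slack 11); solder 156/156 (tight); test 72/86 (slack 14); packaging 195/195 (tight).
By complementary slackness, y = 0 for the non-binding constraints.
From A_Bᵀ y = c: 3·y_solder + 5·y_packaging = 41.5; 5·y_solder + 4·y_packaging = 41.
→ y_solder = 3 and y_packaging = 6.5.
Shadow price of packaging = 6.5.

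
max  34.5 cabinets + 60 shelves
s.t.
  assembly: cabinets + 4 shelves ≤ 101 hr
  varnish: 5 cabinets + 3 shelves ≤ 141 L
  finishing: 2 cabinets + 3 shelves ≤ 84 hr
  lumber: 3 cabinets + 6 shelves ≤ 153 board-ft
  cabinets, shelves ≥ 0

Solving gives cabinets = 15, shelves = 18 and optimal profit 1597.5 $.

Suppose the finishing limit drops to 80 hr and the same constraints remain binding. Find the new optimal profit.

1561.5

Binding: finishing and lumber. Non-binding: assembly (14 unused), varnish (12 unused).
Slack constraints have shadow price 0 (complementary slackness).
From A_Bᵀ y = c: 2·y_finishing + 3·y_lumber = 34.5; 3·y_finishing + 6·y_lumber = 60.
Solving: y_finishing = 9, y_lumber = 5.5.
Δz = y_finishing·Δb = 9 × (-4) = -36, so new z* = 1597.5 − 36 = 1561.5.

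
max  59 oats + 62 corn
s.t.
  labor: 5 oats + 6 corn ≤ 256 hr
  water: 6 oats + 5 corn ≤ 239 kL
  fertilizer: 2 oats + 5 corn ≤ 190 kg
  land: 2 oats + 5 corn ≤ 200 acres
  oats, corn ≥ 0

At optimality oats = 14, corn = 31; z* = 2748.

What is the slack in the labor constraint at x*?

0

labor used = 5·14 + 6·31 = 256; slack = 256 − 256 = 0.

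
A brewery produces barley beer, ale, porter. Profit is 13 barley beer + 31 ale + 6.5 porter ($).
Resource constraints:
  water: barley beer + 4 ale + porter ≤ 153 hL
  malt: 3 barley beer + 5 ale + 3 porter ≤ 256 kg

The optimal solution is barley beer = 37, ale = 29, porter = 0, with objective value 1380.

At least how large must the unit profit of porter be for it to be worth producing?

Both water and malt are binding at x*.
The binding rows give the dual system: 1·y_water + 3·y_malt = 13 and 4·y_water + 5·y_malt = 31.
This yields shadow prices y_water = 4, y_malt = 3.
porter enters the basis when its profit ≥ yᵀa₃ = 4·1 + 3·3 = 13.

13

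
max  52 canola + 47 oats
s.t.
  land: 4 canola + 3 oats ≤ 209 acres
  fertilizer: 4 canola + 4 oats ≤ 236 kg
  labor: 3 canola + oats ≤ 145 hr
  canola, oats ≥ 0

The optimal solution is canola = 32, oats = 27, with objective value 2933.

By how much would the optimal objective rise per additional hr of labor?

0

At the optimum: land uses 209 of 209 (binding); fertilizer uses 236 of 236 (binding); labor uses 123 of 145 (slack = 22).
Slack constraints have shadow price 0 (complementary slackness).
Dual feasibility on the basic columns requires 4·y_land + 4·y_fertilizer = 52, 3·y_land + 4·y_fertilizer = 47.
This yields shadow prices y_land = 5, y_fertilizer = 8.
Shadow price of labor = 0.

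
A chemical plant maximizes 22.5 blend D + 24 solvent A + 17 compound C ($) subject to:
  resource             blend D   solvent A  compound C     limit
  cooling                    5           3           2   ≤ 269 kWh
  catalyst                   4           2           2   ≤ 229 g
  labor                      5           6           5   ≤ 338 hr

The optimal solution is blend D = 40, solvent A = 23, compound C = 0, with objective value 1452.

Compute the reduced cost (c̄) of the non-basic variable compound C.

At the optimum: cooling uses 269 of 269 (binding); catalyst uses 206 of 229 (slack = 23); labor uses 338 of 338 (binding).
By complementary slackness, y = 0 for the non-binding constraint.
The binding rows give the dual system: 5·y_cooling + 5·y_labor = 22.5 and 3·y_cooling + 6·y_labor = 24.
This yields shadow prices y_cooling = 1, y_labor = 3.5.
Reduced cost of compound C: c₃ − yᵀa₃ = 17 − (1·2 + 3.5·5) = 17 − 19.5 = -2.5.

-2.5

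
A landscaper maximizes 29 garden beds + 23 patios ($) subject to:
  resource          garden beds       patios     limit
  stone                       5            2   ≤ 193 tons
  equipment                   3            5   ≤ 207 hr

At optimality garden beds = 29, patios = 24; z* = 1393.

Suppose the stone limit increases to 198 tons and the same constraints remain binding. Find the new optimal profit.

Both stone and equipment are binding at x*.
The binding rows give the dual system: 5·y_stone + 3·y_equipment = 29 and 2·y_stone + 5·y_equipment = 23.
→ y_stone = 4 and y_equipment = 3.
Δz = y_stone·Δb = 4 × (5) = 20, so new z* = 1393 + 20 = 1413.

1413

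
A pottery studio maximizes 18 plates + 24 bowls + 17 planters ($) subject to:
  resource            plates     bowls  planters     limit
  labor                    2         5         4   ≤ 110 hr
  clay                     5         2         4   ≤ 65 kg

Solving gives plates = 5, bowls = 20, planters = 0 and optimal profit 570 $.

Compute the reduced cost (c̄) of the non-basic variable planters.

Both labor and clay are binding at x*.
The binding rows give the dual system: 2·y_labor + 5·y_clay = 18 and 5·y_labor + 2·y_clay = 24.
Solving: y_labor = 4, y_clay = 2.
Reduced cost of planters: c₃ − yᵀa₃ = 17 − (4·4 + 2·4) = 17 − 24 = -7.

-7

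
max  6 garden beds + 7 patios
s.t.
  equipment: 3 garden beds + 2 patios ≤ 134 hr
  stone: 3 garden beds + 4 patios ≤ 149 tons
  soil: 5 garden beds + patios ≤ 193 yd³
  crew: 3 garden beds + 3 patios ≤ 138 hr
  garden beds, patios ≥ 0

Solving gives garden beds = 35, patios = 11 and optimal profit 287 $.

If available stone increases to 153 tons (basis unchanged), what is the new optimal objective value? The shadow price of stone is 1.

Δb = 4, so new z* = 287 + (1)·(4) = 287 + 4 = 291.

291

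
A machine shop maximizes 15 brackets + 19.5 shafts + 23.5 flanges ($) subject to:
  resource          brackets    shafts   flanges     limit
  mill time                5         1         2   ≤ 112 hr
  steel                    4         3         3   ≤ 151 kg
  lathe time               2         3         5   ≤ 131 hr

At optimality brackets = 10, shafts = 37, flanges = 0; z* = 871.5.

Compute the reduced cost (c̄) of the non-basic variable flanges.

At the optimum: mill time uses 87 of 112 (slack = 25); steel uses 151 of 151 (binding); lathe time uses 131 of 131 (binding).
By complementary slackness, y = 0 for the non-binding constraint.
From A_Bᵀ y = c: 4·y_steel + 2·y_lathe time = 15; 3·y_steel + 3·y_lathe time = 19.5.
→ y_steel = 1 and y_lathe time = 5.5.
Reduced cost of flanges: c₃ − yᵀa₃ = 23.5 − (1·3 + 5.5·5) = 23.5 − 30.5 = -7.

-7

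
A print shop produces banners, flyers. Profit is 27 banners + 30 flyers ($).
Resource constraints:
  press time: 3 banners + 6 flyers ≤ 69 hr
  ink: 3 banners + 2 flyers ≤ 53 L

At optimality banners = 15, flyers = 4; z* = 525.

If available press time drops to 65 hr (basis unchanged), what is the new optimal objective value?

513

At the optimum: press time uses 69 of 69 (binding); ink uses 53 of 53 (binding).
Dual feasibility on the basic columns requires 3·y_press time + 3·y_ink = 27, 6·y_press time + 2·y_ink = 30.
→ y_press time = 3 and y_ink = 6.
Δz = y_press time·Δb = 3 × (-4) = -12, so new z* = 525 − 12 = 513.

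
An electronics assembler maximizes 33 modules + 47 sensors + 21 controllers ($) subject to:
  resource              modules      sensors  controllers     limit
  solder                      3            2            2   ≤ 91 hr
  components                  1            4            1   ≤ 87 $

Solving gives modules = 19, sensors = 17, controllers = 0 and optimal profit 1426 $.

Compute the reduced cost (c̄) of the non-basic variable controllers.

Both solder and components are binding at x*.
The binding rows give the dual system: 3·y_solder + 1·y_components = 33 and 2·y_solder + 4·y_components = 47.
Solving: y_solder = 8.5, y_components = 7.5.
Reduced cost of controllers: c₃ − yᵀa₃ = 21 − (8.5·2 + 7.5·1) = 21 − 24.5 = -3.5.

-3.5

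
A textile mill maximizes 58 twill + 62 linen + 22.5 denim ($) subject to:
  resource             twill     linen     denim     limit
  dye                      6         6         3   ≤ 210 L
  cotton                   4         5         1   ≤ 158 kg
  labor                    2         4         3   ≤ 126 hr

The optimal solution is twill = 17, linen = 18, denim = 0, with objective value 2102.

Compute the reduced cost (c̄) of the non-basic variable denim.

-2.5

At the optimum: dye uses 210 of 210 (binding); cotton uses 158 of 158 (binding); labor uses 106 of 126 (slack = 20).
By complementary slackness, y = 0 for the non-binding constraint.
Dual feasibility on the basic columns requires 6·y_dye + 4·y_cotton = 58, 6·y_dye + 5·y_cotton = 62.
→ y_dye = 7 and y_cotton = 4.
Reduced cost of denim: c₃ − yᵀa₃ = 22.5 − (7·3 + 4·1) = 22.5 − 25 = -2.5.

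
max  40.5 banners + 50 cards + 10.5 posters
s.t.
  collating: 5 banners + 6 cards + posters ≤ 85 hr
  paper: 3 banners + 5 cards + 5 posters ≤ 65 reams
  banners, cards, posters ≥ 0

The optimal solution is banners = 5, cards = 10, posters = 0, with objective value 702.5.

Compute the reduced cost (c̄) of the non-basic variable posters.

-2

Both collating and paper are binding at x*.
The binding rows give the dual system: 5·y_collating + 3·y_paper = 40.5 and 6·y_collating + 5·y_paper = 50.
This yields shadow prices y_collating = 7.5, y_paper = 1.
Reduced cost of posters: c₃ − yᵀa₃ = 10.5 − (7.5·1 + 1·5) = 10.5 − 12.5 = -2.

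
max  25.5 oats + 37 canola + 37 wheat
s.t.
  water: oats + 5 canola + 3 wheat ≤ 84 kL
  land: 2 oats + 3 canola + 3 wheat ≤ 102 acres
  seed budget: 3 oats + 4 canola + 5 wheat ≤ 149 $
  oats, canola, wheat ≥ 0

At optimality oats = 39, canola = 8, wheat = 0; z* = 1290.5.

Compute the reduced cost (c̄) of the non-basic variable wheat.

At the optimum: water uses 79 of 84 (slack = 5); land uses 102 of 102 (binding); seed budget uses 149 of 149 (binding).
By complementary slackness, y = 0 for the non-binding constraint.
The binding rows give the dual system: 2·y_land + 3·y_seed budget = 25.5 and 3·y_land + 4·y_seed budget = 37.
This yields shadow prices y_land = 9, y_seed budget = 2.5.
Reduced cost of wheat: c₃ − yᵀa₃ = 37 − (9·3 + 2.5·5) = 37 − 39.5 = -2.5.

-2.5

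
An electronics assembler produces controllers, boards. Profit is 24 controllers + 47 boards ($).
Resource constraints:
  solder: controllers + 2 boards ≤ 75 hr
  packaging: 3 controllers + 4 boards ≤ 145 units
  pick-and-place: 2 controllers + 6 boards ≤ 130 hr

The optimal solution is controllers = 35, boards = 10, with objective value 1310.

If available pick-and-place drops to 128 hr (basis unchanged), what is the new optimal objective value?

1301

Check each constraint at x*: solder 55/75 (slack 20); packaging 145/145 (tight); pick-and-place 130/130 (tight).
Since solder is not tight, its dual is 0.
Dual feasibility on the basic columns requires 3·y_packaging + 2·y_pick-and-place = 24, 4·y_packaging + 6·y_pick-and-place = 47.
→ y_packaging = 5 and y_pick-and-place = 4.5.
Δz = y_pick-and-place·Δb = 4.5 × (-2) = -9, so new z* = 1310 − 9 = 1301.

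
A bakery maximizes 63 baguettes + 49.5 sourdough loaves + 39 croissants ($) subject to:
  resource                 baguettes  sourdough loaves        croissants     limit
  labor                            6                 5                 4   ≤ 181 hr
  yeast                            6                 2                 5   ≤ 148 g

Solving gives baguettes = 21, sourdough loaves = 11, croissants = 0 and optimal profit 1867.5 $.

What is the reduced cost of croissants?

-4

Check each constraint at x*: labor 181/181 (tight); yeast 148/148 (tight).
From A_Bᵀ y = c: 6·y_labor + 6·y_yeast = 63; 5·y_labor + 2·y_yeast = 49.5.
→ y_labor = 9.5 and y_yeast = 1.
Reduced cost of croissants: c₃ − yᵀa₃ = 39 − (9.5·4 + 1·5) = 39 − 43 = -4.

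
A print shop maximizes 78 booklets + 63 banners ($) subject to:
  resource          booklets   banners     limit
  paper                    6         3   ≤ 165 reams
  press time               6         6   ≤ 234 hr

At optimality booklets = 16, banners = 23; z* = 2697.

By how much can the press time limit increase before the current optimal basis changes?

Binding constraints: paper, press time. The basis is B = [[6,3],[6,6]] with det 18.
Per unit increase in press time, x* moves by d = (-0.1667, 0.3333).
The basis stays optimal until booklets reaches 0; allowable increase = 96 hr.

96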